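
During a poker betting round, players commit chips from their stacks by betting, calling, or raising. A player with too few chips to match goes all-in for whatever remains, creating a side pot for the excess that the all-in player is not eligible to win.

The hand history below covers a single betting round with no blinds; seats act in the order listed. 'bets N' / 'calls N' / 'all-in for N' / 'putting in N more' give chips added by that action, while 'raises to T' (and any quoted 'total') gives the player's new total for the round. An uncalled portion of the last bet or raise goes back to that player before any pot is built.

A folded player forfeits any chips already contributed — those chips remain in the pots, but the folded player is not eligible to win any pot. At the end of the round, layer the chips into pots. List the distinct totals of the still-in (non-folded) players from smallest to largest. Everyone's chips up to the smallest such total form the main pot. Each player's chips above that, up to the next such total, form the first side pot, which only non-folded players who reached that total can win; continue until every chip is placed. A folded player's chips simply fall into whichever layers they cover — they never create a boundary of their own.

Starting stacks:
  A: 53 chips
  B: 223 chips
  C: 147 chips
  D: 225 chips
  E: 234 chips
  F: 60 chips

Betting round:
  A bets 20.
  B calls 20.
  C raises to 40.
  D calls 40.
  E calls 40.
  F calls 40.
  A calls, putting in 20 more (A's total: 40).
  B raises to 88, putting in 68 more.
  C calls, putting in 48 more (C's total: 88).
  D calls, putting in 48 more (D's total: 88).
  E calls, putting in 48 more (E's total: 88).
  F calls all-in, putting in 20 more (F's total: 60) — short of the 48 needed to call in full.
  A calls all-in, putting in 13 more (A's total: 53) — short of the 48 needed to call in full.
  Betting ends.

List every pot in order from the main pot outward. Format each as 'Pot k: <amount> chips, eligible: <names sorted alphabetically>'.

Pot 1: 318 chips, eligible: A, B, C, D, E, F
Pot 2: 35 chips, eligible: B, C, D, E, F
Pot 3: 112 chips, eligible: B, C, D, E

Derivation:
Contributions: A=53, B=88, C=88, D=88, E=88, F=60
Pot levels (distinct totals of non-folded players): 53, 60, 88
Layer 1-53: 53 each from A, B, C, D, E, F = 53*6 = 318 chips; eligible A, B, C, D, E, F
Layer 54-60: 7 each from B, C, D, E, F = 7*5 = 35 chips; eligible B, C, D, E, F
Layer 61-88: 28 each from B, C, D, E = 28*4 = 112 chips; eligible B, C, D, E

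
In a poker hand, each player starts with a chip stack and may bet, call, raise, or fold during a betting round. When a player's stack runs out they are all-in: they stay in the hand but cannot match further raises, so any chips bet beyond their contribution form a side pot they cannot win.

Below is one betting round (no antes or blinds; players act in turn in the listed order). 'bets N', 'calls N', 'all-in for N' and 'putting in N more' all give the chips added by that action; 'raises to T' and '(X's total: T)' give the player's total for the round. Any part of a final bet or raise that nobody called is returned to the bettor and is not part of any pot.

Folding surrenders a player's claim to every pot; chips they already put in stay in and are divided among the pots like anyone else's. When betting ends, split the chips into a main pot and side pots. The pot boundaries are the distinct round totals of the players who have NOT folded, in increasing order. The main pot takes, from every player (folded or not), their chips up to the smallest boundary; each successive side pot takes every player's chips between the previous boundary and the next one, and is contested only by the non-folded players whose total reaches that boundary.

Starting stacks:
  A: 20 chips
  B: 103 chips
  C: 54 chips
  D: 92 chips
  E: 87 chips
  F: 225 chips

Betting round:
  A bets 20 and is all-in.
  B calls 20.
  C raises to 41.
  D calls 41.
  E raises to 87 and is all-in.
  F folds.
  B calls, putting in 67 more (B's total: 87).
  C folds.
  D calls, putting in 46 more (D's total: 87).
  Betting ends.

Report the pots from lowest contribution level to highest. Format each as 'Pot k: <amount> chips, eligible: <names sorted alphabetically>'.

Pot 1: 100 chips, eligible: A, B, D, E
Pot 2: 222 chips, eligible: B, D, E

Derivation:
Contributions: A=20, B=87, C=41, D=87, E=87
Folded: C, F
Pot levels (distinct totals of non-folded players): 20, 87
Layer 1-20: 20 each from A, B, C, D, E = 20*5 = 100 chips; eligible A, B, D, E
Layer 21-87: B 67 + C 21 + D 67 + E 67 = 222 chips; eligible B, D, E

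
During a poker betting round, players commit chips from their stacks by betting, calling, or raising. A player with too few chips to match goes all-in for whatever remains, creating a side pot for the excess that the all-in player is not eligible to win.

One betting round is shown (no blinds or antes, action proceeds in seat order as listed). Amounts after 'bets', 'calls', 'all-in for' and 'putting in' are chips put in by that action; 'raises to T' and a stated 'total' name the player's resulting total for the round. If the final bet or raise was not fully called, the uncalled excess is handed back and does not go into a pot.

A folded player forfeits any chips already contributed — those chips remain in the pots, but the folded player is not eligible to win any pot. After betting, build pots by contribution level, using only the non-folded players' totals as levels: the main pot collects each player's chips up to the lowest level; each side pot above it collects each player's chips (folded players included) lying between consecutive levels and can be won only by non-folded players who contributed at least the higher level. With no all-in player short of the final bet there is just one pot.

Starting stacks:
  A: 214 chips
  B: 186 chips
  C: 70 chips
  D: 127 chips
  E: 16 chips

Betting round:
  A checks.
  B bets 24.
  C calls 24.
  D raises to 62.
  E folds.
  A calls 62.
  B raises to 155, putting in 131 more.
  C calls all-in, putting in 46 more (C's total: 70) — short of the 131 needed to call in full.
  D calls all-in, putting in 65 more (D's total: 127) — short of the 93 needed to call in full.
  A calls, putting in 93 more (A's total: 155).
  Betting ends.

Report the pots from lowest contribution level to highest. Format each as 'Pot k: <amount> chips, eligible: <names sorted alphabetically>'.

Contributions: A=155, B=155, C=70, D=127
Folded: E
Pot levels (distinct totals of non-folded players): 70, 127, 155
Layer 1-70: 70 each from A, B, C, D = 70*4 = 280 chips; eligible A, B, C, D
Layer 71-127: 57 each from A, B, D = 57*3 = 171 chips; eligible A, B, D
Layer 128-155: 28 each from A, B = 28*2 = 56 chips; eligible A, B

Pot 1: 280 chips, eligible: A, B, C, D
Pot 2: 171 chips, eligible: A, B, D
Pot 3: 56 chips, eligible: A, B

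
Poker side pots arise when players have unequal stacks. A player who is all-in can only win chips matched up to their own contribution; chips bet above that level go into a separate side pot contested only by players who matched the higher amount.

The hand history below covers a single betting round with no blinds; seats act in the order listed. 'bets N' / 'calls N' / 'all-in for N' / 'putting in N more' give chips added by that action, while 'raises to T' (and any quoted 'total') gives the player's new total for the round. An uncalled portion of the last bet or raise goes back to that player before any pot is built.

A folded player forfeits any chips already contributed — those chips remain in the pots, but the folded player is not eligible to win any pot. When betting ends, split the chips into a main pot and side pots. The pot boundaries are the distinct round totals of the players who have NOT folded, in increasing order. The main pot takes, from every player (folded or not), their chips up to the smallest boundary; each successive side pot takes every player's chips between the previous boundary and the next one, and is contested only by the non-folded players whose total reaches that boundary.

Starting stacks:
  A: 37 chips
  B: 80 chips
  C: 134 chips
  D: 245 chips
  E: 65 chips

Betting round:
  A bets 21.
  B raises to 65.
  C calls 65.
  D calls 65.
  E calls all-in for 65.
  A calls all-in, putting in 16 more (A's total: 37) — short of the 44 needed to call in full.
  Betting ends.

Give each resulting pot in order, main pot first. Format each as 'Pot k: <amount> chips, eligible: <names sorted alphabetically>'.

Pot 1: 185 chips, eligible: A, B, C, D, E
Pot 2: 112 chips, eligible: B, C, D, E

Derivation:
Contributions: A=37, B=65, C=65, D=65, E=65
Pot levels (distinct totals of non-folded players): 37, 65
Layer 1-37: 37 each from A, B, C, D, E = 37*5 = 185 chips; eligible A, B, C, D, E
Layer 38-65: 28 each from B, C, D, E = 28*4 = 112 chips; eligible B, C, D, E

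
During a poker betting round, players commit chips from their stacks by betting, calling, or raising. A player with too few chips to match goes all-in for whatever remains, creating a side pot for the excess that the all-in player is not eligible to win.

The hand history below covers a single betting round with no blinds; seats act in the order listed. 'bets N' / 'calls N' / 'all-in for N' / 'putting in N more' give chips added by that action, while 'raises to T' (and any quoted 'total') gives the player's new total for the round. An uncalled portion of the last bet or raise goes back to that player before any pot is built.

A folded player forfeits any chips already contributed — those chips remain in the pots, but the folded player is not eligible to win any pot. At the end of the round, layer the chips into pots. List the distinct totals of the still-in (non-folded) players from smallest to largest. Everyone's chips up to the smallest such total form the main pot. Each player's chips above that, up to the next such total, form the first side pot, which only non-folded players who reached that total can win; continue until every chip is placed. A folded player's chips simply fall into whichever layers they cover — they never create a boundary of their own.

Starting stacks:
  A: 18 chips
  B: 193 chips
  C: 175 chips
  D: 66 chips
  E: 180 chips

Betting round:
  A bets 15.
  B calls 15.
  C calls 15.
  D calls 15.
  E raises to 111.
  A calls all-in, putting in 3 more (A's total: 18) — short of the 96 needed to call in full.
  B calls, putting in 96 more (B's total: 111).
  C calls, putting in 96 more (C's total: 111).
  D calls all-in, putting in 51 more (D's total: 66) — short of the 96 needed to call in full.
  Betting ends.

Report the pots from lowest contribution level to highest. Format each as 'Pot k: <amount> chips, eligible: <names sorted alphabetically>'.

Contributions: A=18, B=111, C=111, D=66, E=111
Pot levels (distinct totals of non-folded players): 18, 66, 111
Layer 1-18: 18 each from A, B, C, D, E = 18*5 = 90 chips; eligible A, B, C, D, E
Layer 19-66: 48 each from B, C, D, E = 48*4 = 192 chips; eligible B, C, D, E
Layer 67-111: 45 each from B, C, E = 45*3 = 135 chips; eligible B, C, E

Pot 1: 90 chips, eligible: A, B, C, D, E
Pot 2: 192 chips, eligible: B, C, D, E
Pot 3: 135 chips, eligible: B, C, E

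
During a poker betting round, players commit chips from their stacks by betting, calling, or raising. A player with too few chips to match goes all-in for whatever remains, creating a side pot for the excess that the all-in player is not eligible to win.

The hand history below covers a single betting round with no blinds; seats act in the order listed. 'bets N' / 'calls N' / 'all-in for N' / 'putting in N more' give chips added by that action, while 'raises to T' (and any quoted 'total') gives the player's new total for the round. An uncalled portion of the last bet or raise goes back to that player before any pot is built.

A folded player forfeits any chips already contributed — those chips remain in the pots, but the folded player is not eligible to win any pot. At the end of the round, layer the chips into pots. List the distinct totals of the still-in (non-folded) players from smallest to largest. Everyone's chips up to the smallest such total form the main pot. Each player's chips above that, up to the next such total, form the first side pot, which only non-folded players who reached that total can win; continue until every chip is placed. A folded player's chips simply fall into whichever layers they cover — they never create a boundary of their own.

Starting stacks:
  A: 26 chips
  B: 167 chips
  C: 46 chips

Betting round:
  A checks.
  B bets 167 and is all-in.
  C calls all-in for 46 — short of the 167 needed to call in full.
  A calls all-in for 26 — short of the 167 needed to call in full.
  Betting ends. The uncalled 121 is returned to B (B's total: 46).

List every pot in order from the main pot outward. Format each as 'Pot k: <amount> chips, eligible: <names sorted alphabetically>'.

Contributions (after 121 returned to B): A=26, B=46, C=46
Pot levels (distinct totals of non-folded players): 26, 46
Layer 1-26: 26 each from A, B, C = 26*3 = 78 chips; eligible A, B, C
Layer 27-46: 20 each from B, C = 20*2 = 40 chips; eligible B, C

Pot 1: 78 chips, eligible: A, B, C
Pot 2: 40 chips, eligible: B, C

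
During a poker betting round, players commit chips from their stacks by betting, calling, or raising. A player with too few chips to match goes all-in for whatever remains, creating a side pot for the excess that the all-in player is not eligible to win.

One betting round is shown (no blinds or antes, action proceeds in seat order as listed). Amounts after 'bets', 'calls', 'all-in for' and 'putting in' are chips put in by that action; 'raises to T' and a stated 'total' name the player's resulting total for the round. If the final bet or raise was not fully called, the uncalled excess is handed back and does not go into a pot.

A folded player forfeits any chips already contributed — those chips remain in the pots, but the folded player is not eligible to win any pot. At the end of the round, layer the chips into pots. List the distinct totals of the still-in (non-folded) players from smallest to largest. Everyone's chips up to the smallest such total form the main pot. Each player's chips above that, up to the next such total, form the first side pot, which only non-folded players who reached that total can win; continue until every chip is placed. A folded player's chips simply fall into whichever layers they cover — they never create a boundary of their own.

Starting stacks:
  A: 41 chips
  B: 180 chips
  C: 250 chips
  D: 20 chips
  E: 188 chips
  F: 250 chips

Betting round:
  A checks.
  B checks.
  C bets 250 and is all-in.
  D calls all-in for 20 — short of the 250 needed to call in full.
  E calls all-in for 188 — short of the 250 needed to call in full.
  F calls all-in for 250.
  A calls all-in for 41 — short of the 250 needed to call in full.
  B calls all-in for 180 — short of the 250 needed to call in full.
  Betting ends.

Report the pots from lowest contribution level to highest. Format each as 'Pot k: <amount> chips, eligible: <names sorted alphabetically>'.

Pot 1: 120 chips, eligible: A, B, C, D, E, F
Pot 2: 105 chips, eligible: A, B, C, E, F
Pot 3: 556 chips, eligible: B, C, E, F
Pot 4: 24 chips, eligible: C, E, F
Pot 5: 124 chips, eligible: C, F

Derivation:
Contributions: A=41, B=180, C=250, D=20, E=188, F=250
Pot levels (distinct totals of non-folded players): 20, 41, 180, 188, 250
Layer 1-20: 20 each from A, B, C, D, E, F = 20*6 = 120 chips; eligible A, B, C, D, E, F
Layer 21-41: 21 each from A, B, C, E, F = 21*5 = 105 chips; eligible A, B, C, E, F
Layer 42-180: 139 each from B, C, E, F = 139*4 = 556 chips; eligible B, C, E, F
Layer 181-188: 8 each from C, E, F = 8*3 = 24 chips; eligible C, E, F
Layer 189-250: 62 each from C, F = 62*2 = 124 chips; eligible C, F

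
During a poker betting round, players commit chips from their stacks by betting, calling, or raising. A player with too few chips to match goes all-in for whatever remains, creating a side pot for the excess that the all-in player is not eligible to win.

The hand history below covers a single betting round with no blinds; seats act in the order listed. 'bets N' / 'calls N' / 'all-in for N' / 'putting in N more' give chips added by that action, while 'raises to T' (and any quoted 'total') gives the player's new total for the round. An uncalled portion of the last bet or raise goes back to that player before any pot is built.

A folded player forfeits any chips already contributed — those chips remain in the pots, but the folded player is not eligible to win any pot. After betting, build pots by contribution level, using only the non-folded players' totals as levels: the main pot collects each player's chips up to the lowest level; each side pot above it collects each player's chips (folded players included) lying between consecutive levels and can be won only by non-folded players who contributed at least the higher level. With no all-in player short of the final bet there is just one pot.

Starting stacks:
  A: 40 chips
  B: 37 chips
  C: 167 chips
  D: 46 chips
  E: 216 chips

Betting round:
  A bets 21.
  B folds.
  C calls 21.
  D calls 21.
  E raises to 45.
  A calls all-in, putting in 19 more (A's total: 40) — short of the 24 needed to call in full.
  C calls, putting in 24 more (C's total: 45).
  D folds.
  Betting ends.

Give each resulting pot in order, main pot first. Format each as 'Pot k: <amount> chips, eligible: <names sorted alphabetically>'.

Pot 1: 141 chips, eligible: A, C, E
Pot 2: 10 chips, eligible: C, E

Derivation:
Contributions: A=40, C=45, D=21, E=45
Folded: B, D
Pot levels (distinct totals of non-folded players): 40, 45
Layer 1-40: A 40 + C 40 + D 21 + E 40 = 141 chips; eligible A, C, E
Layer 41-45: 5 each from C, E = 5*2 = 10 chips; eligible C, E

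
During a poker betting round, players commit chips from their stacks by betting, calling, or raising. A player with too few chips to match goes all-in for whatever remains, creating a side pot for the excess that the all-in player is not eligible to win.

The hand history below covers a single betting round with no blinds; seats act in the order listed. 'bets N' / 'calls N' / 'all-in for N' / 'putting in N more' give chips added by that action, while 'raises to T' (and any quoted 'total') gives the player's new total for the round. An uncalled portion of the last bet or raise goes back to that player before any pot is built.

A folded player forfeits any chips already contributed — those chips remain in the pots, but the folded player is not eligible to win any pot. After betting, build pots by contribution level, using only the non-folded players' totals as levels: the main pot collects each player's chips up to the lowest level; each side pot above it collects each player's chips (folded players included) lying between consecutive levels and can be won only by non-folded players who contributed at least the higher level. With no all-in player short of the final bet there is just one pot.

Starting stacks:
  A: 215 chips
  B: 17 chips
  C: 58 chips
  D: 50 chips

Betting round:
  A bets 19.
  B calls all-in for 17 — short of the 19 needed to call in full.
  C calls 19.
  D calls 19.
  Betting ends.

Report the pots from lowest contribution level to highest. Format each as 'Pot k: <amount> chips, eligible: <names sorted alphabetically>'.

Contributions: A=19, B=17, C=19, D=19
Pot levels (distinct totals of non-folded players): 17, 19
Layer 1-17: 17 each from A, B, C, D = 17*4 = 68 chips; eligible A, B, C, D
Layer 18-19: 2 each from A, C, D = 2*3 = 6 chips; eligible A, C, D

Pot 1: 68 chips, eligible: A, B, C, D
Pot 2: 6 chips, eligible: A, C, D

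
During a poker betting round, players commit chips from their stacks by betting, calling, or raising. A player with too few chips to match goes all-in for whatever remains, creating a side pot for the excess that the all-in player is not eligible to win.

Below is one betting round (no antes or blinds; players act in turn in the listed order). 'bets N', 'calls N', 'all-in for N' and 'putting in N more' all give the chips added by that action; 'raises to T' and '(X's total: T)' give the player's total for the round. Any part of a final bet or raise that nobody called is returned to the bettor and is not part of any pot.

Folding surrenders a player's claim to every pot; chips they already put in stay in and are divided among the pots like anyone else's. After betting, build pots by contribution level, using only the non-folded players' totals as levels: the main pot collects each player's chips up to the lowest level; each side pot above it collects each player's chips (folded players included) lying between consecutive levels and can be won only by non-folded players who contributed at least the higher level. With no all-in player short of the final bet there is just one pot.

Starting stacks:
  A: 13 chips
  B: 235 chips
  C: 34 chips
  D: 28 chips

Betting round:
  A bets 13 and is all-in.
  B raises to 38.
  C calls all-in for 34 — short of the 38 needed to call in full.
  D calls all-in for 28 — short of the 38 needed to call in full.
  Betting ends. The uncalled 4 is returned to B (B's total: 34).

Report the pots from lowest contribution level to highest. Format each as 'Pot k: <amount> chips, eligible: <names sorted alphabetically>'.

Contributions (after 4 returned to B): A=13, B=34, C=34, D=28
Pot levels (distinct totals of non-folded players): 13, 28, 34
Layer 1-13: 13 each from A, B, C, D = 13*4 = 52 chips; eligible A, B, C, D
Layer 14-28: 15 each from B, C, D = 15*3 = 45 chips; eligible B, C, D
Layer 29-34: 6 each from B, C = 6*2 = 12 chips; eligible B, C

Pot 1: 52 chips, eligible: A, B, C, D
Pot 2: 45 chips, eligible: B, C, D
Pot 3: 12 chips, eligible: B, C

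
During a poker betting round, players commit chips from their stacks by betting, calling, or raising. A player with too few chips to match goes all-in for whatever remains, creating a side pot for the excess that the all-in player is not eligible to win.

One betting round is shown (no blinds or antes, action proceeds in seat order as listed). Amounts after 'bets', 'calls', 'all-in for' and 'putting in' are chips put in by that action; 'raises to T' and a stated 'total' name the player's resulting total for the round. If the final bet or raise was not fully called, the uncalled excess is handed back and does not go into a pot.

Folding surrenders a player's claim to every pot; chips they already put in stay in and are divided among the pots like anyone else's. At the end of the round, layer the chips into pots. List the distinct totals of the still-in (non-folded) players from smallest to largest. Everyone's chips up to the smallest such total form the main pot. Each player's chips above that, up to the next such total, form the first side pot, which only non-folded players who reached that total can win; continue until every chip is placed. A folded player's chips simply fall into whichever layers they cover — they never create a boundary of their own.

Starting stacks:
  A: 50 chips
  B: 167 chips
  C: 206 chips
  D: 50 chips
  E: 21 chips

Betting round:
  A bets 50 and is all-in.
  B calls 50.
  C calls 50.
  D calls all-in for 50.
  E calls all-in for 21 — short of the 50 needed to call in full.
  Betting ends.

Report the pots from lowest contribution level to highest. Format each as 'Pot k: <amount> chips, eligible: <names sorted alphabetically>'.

Pot 1: 105 chips, eligible: A, B, C, D, E
Pot 2: 116 chips, eligible: A, B, C, D

Derivation:
Contributions: A=50, B=50, C=50, D=50, E=21
Pot levels (distinct totals of non-folded players): 21, 50
Layer 1-21: 21 each from A, B, C, D, E = 21*5 = 105 chips; eligible A, B, C, D, E
Layer 22-50: 29 each from A, B, C, D = 29*4 = 116 chips; eligible A, B, C, D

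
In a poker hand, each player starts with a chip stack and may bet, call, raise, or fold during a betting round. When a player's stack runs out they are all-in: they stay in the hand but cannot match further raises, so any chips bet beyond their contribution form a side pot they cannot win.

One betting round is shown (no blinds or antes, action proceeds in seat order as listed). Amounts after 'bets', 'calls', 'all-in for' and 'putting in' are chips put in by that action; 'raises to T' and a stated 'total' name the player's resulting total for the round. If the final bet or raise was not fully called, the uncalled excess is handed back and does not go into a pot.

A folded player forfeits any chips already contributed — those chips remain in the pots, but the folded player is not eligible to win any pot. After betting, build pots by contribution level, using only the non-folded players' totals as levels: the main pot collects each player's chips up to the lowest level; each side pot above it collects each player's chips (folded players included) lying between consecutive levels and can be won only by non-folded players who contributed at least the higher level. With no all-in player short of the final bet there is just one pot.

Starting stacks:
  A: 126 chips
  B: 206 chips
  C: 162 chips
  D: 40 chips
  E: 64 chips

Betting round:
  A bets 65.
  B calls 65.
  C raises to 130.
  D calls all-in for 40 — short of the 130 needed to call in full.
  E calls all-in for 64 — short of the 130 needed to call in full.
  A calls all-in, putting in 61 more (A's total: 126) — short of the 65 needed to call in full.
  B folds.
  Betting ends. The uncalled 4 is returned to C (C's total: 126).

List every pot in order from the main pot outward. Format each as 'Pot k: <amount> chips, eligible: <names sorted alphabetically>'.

Contributions (after 4 returned to C): A=126, B=65, C=126, D=40, E=64
Folded: B
Pot levels (distinct totals of non-folded players): 40, 64, 126
Layer 1-40: 40 each from A, B, C, D, E = 40*5 = 200 chips; eligible A, C, D, E
Layer 41-64: 24 each from A, B, C, E = 24*4 = 96 chips; eligible A, C, E
Layer 65-126: A 62 + B 1 + C 62 = 125 chips; eligible A, C

Pot 1: 200 chips, eligible: A, C, D, E
Pot 2: 96 chips, eligible: A, C, E
Pot 3: 125 chips, eligible: A, C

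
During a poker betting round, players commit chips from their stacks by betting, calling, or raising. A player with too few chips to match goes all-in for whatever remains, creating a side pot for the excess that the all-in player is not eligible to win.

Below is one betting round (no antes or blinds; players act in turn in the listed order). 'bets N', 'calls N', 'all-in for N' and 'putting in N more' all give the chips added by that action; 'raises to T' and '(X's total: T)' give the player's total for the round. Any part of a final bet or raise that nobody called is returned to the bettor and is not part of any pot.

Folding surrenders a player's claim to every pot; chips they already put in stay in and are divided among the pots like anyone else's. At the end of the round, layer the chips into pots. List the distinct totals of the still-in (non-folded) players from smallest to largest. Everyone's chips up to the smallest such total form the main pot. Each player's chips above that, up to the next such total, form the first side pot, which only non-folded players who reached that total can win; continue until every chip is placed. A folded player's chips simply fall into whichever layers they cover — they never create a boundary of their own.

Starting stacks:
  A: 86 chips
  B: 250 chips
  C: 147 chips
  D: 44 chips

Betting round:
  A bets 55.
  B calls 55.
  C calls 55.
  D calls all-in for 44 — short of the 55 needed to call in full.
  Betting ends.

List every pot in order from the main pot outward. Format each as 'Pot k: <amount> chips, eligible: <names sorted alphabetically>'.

Pot 1: 176 chips, eligible: A, B, C, D
Pot 2: 33 chips, eligible: A, B, C

Derivation:
Contributions: A=55, B=55, C=55, D=44
Pot levels (distinct totals of non-folded players): 44, 55
Layer 1-44: 44 each from A, B, C, D = 44*4 = 176 chips; eligible A, B, C, D
Layer 45-55: 11 each from A, B, C = 11*3 = 33 chips; eligible A, B, C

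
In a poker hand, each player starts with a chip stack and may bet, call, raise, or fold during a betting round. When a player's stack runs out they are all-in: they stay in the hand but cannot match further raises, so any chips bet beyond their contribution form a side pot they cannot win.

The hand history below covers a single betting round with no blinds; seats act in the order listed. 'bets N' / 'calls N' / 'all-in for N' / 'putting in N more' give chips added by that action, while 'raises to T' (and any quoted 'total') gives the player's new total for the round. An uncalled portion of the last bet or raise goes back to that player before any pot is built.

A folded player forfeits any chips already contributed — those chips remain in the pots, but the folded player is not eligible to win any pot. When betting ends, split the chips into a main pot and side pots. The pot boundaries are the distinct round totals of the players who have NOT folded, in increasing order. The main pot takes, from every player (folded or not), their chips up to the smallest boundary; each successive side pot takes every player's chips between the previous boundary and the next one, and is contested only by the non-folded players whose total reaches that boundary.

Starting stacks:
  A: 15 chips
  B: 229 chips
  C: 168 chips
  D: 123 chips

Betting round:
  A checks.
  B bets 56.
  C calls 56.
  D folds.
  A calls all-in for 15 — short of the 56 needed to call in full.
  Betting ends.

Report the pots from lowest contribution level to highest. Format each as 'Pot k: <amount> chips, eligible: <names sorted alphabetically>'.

Pot 1: 45 chips, eligible: A, B, C
Pot 2: 82 chips, eligible: B, C

Derivation:
Contributions: A=15, B=56, C=56
Folded: D
Pot levels (distinct totals of non-folded players): 15, 56
Layer 1-15: 15 each from A, B, C = 15*3 = 45 chips; eligible A, B, C
Layer 16-56: 41 each from B, C = 41*2 = 82 chips; eligible B, C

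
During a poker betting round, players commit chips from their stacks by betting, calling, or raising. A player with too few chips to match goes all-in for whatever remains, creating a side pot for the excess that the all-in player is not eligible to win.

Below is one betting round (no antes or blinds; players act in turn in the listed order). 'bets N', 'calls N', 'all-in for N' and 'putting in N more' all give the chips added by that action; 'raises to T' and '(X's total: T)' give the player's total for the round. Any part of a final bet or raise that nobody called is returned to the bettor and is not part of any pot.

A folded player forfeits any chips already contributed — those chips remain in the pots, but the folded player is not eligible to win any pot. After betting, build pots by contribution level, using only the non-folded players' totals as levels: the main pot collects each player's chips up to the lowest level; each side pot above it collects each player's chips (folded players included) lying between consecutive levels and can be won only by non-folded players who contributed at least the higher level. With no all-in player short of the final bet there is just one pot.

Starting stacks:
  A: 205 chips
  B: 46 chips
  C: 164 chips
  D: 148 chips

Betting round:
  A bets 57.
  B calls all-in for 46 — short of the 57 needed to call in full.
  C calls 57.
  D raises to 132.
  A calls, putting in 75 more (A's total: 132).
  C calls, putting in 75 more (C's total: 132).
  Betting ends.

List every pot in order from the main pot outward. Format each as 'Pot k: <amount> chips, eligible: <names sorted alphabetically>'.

Contributions: A=132, B=46, C=132, D=132
Pot levels (distinct totals of non-folded players): 46, 132
Layer 1-46: 46 each from A, B, C, D = 46*4 = 184 chips; eligible A, B, C, D
Layer 47-132: 86 each from A, C, D = 86*3 = 258 chips; eligible A, C, D

Pot 1: 184 chips, eligible: A, B, C, D
Pot 2: 258 chips, eligible: A, C, D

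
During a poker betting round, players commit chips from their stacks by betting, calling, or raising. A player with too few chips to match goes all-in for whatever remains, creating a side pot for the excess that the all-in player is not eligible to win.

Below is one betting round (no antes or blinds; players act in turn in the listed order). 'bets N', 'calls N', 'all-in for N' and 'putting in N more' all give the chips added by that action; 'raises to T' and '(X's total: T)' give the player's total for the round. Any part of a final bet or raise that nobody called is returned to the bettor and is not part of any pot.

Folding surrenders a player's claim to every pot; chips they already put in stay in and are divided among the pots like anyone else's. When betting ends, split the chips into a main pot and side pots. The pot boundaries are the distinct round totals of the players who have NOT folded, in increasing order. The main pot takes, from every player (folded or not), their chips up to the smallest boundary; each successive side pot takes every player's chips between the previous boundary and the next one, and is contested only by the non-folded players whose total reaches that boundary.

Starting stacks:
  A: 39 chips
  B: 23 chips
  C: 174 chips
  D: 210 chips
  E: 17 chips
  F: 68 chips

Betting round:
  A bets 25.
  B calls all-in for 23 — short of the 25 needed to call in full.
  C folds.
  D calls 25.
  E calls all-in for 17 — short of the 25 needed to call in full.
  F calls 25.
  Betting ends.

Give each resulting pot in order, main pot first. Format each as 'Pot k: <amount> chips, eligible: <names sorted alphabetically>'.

Contributions: A=25, B=23, D=25, E=17, F=25
Folded: C
Pot levels (distinct totals of non-folded players): 17, 23, 25
Layer 1-17: 17 each from A, B, D, E, F = 17*5 = 85 chips; eligible A, B, D, E, F
Layer 18-23: 6 each from A, B, D, F = 6*4 = 24 chips; eligible A, B, D, F
Layer 24-25: 2 each from A, D, F = 2*3 = 6 chips; eligible A, D, F

Pot 1: 85 chips, eligible: A, B, D, E, F
Pot 2: 24 chips, eligible: A, B, D, F
Pot 3: 6 chips, eligible: A, D, F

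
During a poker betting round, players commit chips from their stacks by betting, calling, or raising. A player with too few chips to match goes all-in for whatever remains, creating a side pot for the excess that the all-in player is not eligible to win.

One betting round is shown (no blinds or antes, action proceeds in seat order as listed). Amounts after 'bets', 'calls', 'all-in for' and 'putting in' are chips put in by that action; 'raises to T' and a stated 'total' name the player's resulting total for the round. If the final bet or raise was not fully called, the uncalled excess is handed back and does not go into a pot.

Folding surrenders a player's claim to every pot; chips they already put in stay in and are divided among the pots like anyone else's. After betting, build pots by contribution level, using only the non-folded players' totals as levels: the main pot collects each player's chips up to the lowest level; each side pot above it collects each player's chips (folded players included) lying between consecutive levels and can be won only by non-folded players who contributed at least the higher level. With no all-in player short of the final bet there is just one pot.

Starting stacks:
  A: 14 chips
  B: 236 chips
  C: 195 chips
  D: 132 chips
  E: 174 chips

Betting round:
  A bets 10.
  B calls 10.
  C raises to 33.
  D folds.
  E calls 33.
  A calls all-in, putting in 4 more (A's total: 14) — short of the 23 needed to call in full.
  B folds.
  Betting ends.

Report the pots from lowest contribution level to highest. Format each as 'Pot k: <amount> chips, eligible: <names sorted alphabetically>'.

Pot 1: 52 chips, eligible: A, C, E
Pot 2: 38 chips, eligible: C, E

Derivation:
Contributions: A=14, B=10, C=33, E=33
Folded: B, D
Pot levels (distinct totals of non-folded players): 14, 33
Layer 1-14: A 14 + B 10 + C 14 + E 14 = 52 chips; eligible A, C, E
Layer 15-33: 19 each from C, E = 19*2 = 38 chips; eligible C, E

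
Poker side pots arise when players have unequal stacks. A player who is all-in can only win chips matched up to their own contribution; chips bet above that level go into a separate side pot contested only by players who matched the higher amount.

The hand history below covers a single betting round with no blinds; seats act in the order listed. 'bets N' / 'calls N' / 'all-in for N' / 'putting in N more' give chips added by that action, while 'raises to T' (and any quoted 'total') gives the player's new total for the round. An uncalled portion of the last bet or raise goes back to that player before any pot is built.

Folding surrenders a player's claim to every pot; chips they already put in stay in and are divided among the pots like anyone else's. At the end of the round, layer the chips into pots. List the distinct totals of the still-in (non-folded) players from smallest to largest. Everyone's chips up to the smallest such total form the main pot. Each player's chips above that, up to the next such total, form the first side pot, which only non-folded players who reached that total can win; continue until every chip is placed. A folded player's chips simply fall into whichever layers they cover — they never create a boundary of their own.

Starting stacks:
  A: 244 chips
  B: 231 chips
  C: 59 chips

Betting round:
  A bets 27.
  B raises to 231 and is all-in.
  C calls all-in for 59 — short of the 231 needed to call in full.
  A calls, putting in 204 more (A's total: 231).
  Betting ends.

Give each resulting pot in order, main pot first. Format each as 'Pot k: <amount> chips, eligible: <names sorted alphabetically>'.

Pot 1: 177 chips, eligible: A, B, C
Pot 2: 344 chips, eligible: A, B

Derivation:
Contributions: A=231, B=231, C=59
Pot levels (distinct totals of non-folded players): 59, 231
Layer 1-59: 59 each from A, B, C = 59*3 = 177 chips; eligible A, B, C
Layer 60-231: 172 each from A, B = 172*2 = 344 chips; eligible A, B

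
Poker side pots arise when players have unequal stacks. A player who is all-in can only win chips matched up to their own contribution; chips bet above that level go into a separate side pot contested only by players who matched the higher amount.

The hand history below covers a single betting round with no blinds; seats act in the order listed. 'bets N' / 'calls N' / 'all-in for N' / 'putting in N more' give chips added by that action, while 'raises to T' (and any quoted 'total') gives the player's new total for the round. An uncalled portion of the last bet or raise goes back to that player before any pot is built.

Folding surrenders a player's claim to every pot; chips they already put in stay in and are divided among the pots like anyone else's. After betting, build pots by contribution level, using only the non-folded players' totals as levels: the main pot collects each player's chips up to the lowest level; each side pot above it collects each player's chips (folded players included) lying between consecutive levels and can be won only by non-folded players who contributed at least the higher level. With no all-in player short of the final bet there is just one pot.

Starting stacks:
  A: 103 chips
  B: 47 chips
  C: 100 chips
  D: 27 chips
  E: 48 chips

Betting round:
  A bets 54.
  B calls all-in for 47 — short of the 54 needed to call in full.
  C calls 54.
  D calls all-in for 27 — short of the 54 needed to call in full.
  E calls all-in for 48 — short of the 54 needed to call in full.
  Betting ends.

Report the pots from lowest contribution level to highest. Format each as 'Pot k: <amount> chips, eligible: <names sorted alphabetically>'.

Contributions: A=54, B=47, C=54, D=27, E=48
Pot levels (distinct totals of non-folded players): 27, 47, 48, 54
Layer 1-27: 27 each from A, B, C, D, E = 27*5 = 135 chips; eligible A, B, C, D, E
Layer 28-47: 20 each from A, B, C, E = 20*4 = 80 chips; eligible A, B, C, E
Layer 48-48: 1 each from A, C, E = 1*3 = 3 chips; eligible A, C, E
Layer 49-54: 6 each from A, C = 6*2 = 12 chips; eligible A, C

Pot 1: 135 chips, eligible: A, B, C, D, E
Pot 2: 80 chips, eligible: A, B, C, E
Pot 3: 3 chips, eligible: A, C, E
Pot 4: 12 chips, eligible: A, C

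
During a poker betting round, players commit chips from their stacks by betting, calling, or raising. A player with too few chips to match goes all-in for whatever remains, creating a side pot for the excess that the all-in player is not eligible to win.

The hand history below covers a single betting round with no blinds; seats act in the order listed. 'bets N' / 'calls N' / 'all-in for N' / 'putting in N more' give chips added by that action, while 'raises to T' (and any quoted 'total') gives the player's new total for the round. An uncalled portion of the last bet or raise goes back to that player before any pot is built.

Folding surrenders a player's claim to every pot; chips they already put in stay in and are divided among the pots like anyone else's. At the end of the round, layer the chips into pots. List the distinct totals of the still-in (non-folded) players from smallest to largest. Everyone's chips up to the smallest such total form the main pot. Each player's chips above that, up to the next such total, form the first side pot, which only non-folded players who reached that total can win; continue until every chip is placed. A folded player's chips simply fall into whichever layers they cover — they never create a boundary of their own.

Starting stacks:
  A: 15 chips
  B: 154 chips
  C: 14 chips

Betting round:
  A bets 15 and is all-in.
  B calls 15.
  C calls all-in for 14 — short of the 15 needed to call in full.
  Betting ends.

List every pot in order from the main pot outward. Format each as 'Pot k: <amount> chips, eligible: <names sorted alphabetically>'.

Contributions: A=15, B=15, C=14
Pot levels (distinct totals of non-folded players): 14, 15
Layer 1-14: 14 each from A, B, C = 14*3 = 42 chips; eligible A, B, C
Layer 15-15: 1 each from A, B = 1*2 = 2 chips; eligible A, B

Pot 1: 42 chips, eligible: A, B, C
Pot 2: 2 chips, eligible: A, B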